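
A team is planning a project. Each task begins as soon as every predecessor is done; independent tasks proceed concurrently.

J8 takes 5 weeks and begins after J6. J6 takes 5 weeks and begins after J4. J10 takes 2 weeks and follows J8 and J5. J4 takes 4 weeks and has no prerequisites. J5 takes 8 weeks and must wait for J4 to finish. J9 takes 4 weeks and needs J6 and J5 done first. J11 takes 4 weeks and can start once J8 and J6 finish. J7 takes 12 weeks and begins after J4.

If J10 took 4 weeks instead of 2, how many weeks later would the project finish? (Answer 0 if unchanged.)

0

Actual critical path: J4→J6→J8→J11 = 4+5+5+4 = 18 ⇒ 18 weeks.
J10 is off the critical path — its longest chain is 16 weeks, giving 2 of slack.
The binding chain switches to J4→J6→J8→J10 = 4+5+5+4 = 18; finish 18 weeks.
Change in finish: 18 − 18 = +0 weeks.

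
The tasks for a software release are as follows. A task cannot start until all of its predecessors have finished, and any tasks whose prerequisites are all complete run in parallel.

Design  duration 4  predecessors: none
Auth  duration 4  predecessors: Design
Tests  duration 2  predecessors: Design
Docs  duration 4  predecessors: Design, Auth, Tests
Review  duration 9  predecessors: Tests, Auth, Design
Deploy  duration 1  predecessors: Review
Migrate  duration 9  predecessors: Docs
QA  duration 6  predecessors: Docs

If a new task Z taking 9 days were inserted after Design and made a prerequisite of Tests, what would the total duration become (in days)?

28

Originally the project takes 21 days.
With Z inserted, Tests now waits for max(Design, Z).
New critical path: Design→Z→Tests→Docs→Migrate = 4+9+2+4+9 = 28 ⇒ 28 days.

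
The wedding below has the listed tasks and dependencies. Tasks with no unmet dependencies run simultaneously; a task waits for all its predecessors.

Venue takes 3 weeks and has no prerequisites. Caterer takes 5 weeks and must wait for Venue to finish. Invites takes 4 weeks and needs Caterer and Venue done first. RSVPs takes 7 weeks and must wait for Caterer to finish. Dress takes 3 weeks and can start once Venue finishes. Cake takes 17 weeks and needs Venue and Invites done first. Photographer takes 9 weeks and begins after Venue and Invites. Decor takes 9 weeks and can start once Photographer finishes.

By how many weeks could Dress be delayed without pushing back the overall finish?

24

Venue→Caterer→Invites→Photographer→Decor = 3+5+4+9+9 = 30 sets the makespan at 30 weeks.
Longest path through Dress: 6 weeks (earliest finish 6, latest finish 30).
Float = 30 − 6 = 24.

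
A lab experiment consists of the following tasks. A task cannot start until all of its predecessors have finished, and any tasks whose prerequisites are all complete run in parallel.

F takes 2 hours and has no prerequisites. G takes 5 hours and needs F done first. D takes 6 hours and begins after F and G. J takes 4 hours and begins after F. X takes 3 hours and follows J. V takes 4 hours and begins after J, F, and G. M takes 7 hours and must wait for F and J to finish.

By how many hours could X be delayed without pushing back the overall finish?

Critical path: F→G→D = 2+5+6 = 13, so the finish is 13 hours.
The longest chain containing X totals 9 hours.
Float = 13 − 9 = 4.

4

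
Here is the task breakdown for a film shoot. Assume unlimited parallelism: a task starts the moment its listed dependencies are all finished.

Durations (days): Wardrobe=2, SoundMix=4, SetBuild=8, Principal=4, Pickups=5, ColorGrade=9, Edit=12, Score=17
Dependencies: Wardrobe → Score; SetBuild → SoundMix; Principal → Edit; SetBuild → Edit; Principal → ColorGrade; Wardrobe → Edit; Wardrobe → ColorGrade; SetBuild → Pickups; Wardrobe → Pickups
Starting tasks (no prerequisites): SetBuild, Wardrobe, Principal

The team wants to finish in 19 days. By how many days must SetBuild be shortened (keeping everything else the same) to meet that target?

Current finish: 20 days; target: 19.
SetBuild is on every critical path, so each day cut from SetBuild cuts the finish by one (this holds down to a finish of 19).
Need 20 − 19 = 1 day off SetBuild → SetBuild becomes 7 days, finish becomes 19.

1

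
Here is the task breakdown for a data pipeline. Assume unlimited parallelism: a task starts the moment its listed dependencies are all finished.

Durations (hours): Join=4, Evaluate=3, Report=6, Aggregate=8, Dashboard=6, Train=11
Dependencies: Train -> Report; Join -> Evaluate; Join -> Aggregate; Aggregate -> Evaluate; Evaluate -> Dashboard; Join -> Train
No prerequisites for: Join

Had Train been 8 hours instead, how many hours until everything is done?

Actual critical path: Join→Train→Report = 4+11+6 = 21 ⇒ 21 hours.
Train lies on that path, so at 8 hours the path becomes 18 hours.
New critical path: Join→Aggregate→Evaluate→Dashboard = 4+8+3+6 = 21 ⇒ 21 hours.

21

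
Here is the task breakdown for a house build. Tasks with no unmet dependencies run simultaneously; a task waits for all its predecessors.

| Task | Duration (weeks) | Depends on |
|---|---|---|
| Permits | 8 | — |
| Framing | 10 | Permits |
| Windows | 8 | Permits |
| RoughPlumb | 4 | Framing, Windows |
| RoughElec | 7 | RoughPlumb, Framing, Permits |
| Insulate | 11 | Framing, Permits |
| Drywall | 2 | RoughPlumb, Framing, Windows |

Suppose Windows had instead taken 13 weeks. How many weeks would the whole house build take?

32

As given, the longest chain is Permits→Framing→RoughPlumb→RoughElec = 8+10+4+7 = 29, so the finish is 29 weeks.
Windows is off the critical path — its longest chain is 27 weeks, giving 2 of slack.
New critical path: Permits→Windows→RoughPlumb→RoughElec = 8+13+4+7 = 32 ⇒ 32 weeks.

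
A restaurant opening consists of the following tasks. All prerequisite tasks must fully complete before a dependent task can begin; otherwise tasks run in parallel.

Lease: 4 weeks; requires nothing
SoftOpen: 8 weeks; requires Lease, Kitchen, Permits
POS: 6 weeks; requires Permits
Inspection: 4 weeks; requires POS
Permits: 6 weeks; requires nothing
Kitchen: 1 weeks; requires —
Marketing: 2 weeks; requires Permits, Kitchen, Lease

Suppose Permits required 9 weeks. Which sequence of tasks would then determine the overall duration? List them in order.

Permits, POS, Inspection

Actual critical path: Permits→POS→Inspection = 6+6+4 = 16 ⇒ 16 weeks.
Since Permits is critical, the +3 change carries straight to that chain (now 19 weeks).
No other chain overtakes it, so the finish is 19 weeks.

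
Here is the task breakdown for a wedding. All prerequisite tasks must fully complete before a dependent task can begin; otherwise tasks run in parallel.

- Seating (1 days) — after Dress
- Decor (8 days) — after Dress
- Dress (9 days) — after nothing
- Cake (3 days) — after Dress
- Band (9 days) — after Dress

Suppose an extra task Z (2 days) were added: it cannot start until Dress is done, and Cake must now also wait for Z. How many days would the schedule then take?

18

Originally the schedule takes 18 days.
With Z inserted, Cake now waits for max(Dress, Z).
New critical path: Dress→Band = 9+9 = 18 ⇒ 18 days.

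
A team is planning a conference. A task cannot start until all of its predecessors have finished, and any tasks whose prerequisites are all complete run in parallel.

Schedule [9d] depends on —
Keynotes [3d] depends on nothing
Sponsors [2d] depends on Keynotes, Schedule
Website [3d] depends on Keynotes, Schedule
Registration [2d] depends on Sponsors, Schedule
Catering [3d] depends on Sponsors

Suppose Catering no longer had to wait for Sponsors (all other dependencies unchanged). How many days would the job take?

Original critical path: Schedule→Sponsors→Catering = 9+2+3 = 14 ⇒ 14 days.
Without Sponsors→Catering, Catering's earliest start moves from 11 to 0.
New critical path: Schedule→Sponsors→Registration = 9+2+2 = 13 ⇒ 13 days.

13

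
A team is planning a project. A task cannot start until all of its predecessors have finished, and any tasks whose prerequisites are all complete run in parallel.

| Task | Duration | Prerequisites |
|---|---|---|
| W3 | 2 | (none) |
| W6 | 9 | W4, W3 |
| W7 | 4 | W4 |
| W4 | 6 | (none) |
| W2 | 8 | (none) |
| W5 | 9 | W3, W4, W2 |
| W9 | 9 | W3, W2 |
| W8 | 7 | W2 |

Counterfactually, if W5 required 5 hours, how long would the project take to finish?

17

Critical path before the change: W2→W5 = 8+9 = 17 giving 17 hours.
W5 is on the critical path; changing it to 5 makes that path 13 hours.
Now W2→W9 = 8+9 = 17 is longest, so the finish becomes 17 hours.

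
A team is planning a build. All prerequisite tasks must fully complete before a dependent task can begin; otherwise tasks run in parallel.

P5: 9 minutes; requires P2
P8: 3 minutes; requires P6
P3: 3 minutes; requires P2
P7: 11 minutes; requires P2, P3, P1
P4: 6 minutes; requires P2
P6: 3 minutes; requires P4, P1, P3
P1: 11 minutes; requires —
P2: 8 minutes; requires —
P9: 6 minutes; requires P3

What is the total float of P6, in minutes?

2

Critical path: P1→P7 = 11+11 = 22, so the finish is 22 minutes.
Longest path through P6: 20 minutes (earliest finish 17, latest finish 19).
Float = 22 − 20 = 2.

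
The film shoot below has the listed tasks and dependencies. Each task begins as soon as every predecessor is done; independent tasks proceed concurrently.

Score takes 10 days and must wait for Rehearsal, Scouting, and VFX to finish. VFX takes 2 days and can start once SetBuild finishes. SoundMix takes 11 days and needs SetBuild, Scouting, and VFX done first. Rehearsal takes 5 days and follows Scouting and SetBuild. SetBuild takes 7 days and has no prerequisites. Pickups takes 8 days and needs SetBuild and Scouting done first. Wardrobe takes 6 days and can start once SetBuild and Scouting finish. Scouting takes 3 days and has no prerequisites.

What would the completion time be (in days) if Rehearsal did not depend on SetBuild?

20

Before: longest chain SetBuild→Rehearsal→Score = 7+5+10 = 22, finish 22.
Without SetBuild→Rehearsal, Rehearsal's earliest start moves from 7 to 3.
New critical path: SetBuild→VFX→SoundMix = 7+2+11 = 20 ⇒ 20 days.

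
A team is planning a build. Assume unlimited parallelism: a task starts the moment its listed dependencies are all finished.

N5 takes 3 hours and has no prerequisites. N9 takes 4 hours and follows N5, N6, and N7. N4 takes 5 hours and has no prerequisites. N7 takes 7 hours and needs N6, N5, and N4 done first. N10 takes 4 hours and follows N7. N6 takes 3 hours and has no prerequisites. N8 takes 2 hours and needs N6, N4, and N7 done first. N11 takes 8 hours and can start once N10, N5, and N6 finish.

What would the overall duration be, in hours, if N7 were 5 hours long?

22

Critical path before the change: N4→N7→N10→N11 = 5+7+4+8 = 24 giving 24 hours.
Since N7 is critical, the -2 change carries straight to that chain (now 22 hours).
The critical path is still N4→N7→N10→N11; finish is now 22 hours.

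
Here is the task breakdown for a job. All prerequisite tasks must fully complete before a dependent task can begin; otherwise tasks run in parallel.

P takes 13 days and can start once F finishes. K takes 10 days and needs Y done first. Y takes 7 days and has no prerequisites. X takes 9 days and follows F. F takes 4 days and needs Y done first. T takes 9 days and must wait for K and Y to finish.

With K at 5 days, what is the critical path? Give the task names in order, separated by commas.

The binding path is Y→K→T = 7+10+9 = 26; finish at 26 days.
K lies on that path, so at 5 days the path becomes 21 days.
Now Y→F→P = 7+4+13 = 24 is longest, so the finish becomes 24 days.

Y, F, P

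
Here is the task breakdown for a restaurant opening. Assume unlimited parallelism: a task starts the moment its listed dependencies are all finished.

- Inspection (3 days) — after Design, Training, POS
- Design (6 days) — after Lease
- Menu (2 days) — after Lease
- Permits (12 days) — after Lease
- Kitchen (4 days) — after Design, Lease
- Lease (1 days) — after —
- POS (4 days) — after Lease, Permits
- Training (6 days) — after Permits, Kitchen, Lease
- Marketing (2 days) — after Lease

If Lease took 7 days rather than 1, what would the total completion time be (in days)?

28

Critical path before the change: Lease→Permits→Training→Inspection = 1+12+6+3 = 22 giving 22 days.
Since Lease is critical, the +6 change carries straight to that chain (now 28 days).
No other chain overtakes it, so the finish is 28 days.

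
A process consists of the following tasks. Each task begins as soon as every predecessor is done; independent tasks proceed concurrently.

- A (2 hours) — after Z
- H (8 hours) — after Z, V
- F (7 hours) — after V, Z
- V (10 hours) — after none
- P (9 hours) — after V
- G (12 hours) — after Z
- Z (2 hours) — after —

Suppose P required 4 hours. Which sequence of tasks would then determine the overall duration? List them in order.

Critical path before the change: V→P = 10+9 = 19 giving 19 hours.
P lies on that path, so at 4 hours the path becomes 14 hours.
Now V→H = 10+8 = 18 is longest, so the finish becomes 18 hours.

V, H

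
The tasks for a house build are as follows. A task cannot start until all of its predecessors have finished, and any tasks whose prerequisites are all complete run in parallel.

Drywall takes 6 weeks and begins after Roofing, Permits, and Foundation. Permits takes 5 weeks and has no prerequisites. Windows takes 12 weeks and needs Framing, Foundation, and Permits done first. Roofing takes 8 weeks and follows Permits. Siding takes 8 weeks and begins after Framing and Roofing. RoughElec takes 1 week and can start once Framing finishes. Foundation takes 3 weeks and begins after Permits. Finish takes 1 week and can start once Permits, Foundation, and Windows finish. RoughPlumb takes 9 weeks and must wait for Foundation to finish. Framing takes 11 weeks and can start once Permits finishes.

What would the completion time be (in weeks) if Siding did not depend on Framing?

Original critical path: Permits→Framing→Windows→Finish = 5+11+12+1 = 29 ⇒ 29 weeks.
Without Framing→Siding, Siding's earliest start moves from 16 to 13.
After: Permits→Framing→Windows→Finish = 5+11+12+1 = 29 → 29 weeks.

29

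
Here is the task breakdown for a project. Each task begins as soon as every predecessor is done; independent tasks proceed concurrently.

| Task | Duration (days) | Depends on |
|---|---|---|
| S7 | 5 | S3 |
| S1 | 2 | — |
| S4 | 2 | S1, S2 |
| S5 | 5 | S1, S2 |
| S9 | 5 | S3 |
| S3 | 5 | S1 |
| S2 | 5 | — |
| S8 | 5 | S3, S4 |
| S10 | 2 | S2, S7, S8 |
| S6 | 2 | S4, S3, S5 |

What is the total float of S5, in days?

S1→S3→S7→S10 = 2+5+5+2 = 14 sets the makespan at 14 days.
Longest path through S5: 12 days (earliest finish 10, latest finish 12).
So S5 can slip 12 − 10 = 2 days.

2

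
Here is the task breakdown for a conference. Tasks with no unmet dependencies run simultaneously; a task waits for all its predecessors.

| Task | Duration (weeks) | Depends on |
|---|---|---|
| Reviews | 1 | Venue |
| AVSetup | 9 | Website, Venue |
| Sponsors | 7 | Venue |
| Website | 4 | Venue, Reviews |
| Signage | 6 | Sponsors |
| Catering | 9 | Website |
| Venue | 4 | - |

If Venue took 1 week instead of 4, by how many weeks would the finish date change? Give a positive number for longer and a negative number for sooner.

Baseline: Venue→Reviews→Website→Catering = 4+1+4+9 = 18 → 18 weeks.
Venue is on the critical path; changing it to 1 makes that path 15 weeks.
That remains the longest chain; total 15 weeks.
Change in finish: 15 − 18 = -3 weeks.

-3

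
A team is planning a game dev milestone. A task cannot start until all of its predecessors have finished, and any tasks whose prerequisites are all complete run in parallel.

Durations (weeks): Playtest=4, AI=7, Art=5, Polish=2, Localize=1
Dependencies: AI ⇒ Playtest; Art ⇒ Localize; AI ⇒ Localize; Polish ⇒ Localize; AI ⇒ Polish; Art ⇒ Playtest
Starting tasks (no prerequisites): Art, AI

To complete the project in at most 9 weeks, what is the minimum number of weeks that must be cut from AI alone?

Current finish: 11 weeks; target: 9.
AI is on every critical path, so each week cut from AI cuts the finish by one (this holds down to a finish of 9).
Need 11 − 9 = 2 weeks off AI → AI becomes 5 weeks, finish becomes 9.

2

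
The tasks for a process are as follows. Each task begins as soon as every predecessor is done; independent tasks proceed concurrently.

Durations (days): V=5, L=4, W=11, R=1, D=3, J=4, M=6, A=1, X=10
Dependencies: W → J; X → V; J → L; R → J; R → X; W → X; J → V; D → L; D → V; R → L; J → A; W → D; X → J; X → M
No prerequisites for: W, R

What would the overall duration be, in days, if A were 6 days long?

31

Critical path before the change: W→X→J→V = 11+10+4+5 = 30 giving 30 days.
The longest path through A is only 26 days, so A has float 4.
Now W→X→J→A = 11+10+4+6 = 31 is longest, so the finish becomes 31 days.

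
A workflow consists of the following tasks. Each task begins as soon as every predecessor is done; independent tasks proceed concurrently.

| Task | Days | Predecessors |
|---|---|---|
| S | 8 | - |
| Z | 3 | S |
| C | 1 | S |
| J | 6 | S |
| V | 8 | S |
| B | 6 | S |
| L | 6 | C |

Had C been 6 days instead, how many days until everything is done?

20

As given, the longest chain is S→V = 8+8 = 16, so the finish is 16 days.
The longest path through C is only 15 days, so C has float 1.
Now S→C→L = 8+6+6 = 20 is longest, so the finish becomes 20 days.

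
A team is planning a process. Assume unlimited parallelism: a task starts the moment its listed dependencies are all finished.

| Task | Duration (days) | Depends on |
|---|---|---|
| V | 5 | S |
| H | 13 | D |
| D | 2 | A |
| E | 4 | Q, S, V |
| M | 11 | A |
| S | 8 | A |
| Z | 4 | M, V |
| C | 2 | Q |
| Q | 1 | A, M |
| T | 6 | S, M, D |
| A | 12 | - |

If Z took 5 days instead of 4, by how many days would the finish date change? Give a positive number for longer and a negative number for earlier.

Critical path before the change: A→S→V→Z = 12+8+5+4 = 29 giving 29 days.
Since Z is critical, the +1 change carries straight to that chain (now 30 days).
The critical path is still A→S→V→Z; finish is now 30 days.
Change in finish: 30 − 29 = +1 days.

1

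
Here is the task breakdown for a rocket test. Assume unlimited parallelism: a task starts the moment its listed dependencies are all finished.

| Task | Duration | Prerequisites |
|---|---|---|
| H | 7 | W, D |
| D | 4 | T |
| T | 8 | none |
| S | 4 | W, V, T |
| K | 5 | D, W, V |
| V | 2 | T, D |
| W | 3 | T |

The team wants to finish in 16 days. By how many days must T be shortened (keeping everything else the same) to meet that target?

Current finish: 19 days; target: 16.
T is on every critical path, so each day cut from T cuts the finish by one (this holds down to a finish of 12).
Need 19 − 16 = 3 days off T → T becomes 5 days, finish becomes 16.

3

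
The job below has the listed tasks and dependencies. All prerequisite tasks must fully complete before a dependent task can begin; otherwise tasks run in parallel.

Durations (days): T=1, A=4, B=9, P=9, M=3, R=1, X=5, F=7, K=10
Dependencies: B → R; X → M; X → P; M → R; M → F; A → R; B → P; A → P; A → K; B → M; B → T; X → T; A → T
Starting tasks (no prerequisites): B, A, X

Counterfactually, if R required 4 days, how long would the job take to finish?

The binding path is B→M→F = 9+3+7 = 19; finish at 19 days.
R is off the critical path — its longest chain is 13 days, giving 6 of slack.
That remains the longest chain; total 19 days.

19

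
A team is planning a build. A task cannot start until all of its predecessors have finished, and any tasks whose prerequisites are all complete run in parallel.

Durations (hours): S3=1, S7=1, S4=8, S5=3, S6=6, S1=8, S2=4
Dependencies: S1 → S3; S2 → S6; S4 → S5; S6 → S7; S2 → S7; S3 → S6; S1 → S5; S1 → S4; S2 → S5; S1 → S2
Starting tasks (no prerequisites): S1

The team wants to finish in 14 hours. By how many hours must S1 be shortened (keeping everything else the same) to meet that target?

Current finish: 19 hours; target: 14.
S1 is on every critical path, so each hour cut from S1 cuts the finish by one (this holds down to a finish of 12).
Need 19 − 14 = 5 hours off S1 → S1 becomes 3 hours, finish becomes 14.

5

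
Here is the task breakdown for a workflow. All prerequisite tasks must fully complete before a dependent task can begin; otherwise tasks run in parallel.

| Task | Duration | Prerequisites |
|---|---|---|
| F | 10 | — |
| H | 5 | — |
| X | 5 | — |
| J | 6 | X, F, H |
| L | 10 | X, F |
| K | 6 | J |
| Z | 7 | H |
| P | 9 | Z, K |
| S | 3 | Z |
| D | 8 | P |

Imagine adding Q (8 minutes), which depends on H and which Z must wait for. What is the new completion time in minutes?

Originally the workflow takes 39 minutes.
With Q inserted, Z now waits for max(H, Q).
New critical path: F→J→K→P→D = 10+6+6+9+8 = 39 ⇒ 39 minutes.

39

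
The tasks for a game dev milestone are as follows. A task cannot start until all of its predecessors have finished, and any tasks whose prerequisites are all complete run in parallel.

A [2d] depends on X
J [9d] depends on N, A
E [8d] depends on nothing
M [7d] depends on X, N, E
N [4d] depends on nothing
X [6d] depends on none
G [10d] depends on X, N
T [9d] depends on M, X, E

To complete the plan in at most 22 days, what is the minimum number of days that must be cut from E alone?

Current finish: 24 days; target: 22.
E is on every critical path, so each day cut from E cuts the finish by one (this holds down to a finish of 22).
Need 24 − 22 = 2 days off E → E becomes 6 days, finish becomes 22.

2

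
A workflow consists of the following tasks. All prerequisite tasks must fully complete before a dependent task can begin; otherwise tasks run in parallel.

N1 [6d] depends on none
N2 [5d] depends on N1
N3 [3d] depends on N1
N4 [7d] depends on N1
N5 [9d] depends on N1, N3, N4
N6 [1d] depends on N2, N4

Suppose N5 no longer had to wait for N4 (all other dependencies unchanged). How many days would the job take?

Before: longest chain N1→N4→N5 = 6+7+9 = 22, finish 22.
Without N4→N5, N5's earliest start moves from 13 to 9.
New critical path: N1→N3→N5 = 6+3+9 = 18 ⇒ 18 days.

18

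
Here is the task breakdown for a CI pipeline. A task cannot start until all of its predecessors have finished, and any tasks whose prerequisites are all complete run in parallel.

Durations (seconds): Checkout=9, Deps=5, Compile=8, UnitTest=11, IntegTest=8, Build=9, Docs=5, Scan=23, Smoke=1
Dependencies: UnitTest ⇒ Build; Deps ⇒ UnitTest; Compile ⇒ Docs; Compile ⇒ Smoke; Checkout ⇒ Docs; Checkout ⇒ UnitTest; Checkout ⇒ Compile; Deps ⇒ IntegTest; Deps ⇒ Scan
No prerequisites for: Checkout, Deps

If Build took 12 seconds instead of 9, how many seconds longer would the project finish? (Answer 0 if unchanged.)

3

Baseline: Checkout→UnitTest→Build = 9+11+9 = 29 → 29 seconds.
Build is on the critical path; changing it to 12 makes that path 32 seconds.
That remains the longest chain; total 32 seconds.
Change in finish: 32 − 29 = +3 seconds.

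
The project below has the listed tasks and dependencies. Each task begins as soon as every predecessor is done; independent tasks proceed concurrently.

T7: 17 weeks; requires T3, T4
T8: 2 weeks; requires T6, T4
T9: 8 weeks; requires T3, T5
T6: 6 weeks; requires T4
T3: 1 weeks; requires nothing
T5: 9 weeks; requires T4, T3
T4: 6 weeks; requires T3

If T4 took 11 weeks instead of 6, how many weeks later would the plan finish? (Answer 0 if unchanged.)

5

As given, the longest chain is T3→T4→T5→T9 = 1+6+9+8 = 24, so the finish is 24 weeks.
T4 lies on that path, so at 11 weeks the path becomes 29 weeks.
No other chain overtakes it, so the finish is 29 weeks.
Change in finish: 29 − 24 = +5 weeks.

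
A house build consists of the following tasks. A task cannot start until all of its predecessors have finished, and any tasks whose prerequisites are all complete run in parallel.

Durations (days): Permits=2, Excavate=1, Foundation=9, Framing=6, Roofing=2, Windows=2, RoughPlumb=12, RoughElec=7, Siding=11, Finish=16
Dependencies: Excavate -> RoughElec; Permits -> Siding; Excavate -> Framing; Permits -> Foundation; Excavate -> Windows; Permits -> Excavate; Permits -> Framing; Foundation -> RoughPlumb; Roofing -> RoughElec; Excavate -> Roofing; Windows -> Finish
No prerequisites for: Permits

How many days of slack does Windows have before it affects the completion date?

Permits→Foundation→RoughPlumb = 2+9+12 = 23 sets the makespan at 23 days.
Longest path through Windows: 21 days (earliest finish 5, latest finish 7).
So Windows can slip 7 − 5 = 2 days.

2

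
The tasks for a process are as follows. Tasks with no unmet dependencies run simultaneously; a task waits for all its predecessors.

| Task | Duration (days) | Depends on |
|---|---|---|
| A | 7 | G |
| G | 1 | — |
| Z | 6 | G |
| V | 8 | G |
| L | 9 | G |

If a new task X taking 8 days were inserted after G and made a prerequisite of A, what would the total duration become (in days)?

16

Originally the job takes 10 days.
With X inserted, A now waits for max(G, X).
New critical path: G→X→A = 1+8+7 = 16 ⇒ 16 days.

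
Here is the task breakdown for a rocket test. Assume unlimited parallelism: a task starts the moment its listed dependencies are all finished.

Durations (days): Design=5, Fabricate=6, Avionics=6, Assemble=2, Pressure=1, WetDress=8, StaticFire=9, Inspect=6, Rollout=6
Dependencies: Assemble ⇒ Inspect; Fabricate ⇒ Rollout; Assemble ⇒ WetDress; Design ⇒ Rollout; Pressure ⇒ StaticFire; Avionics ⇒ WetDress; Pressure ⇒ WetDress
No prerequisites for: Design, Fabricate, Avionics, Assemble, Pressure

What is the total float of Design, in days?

3

The longest chain is Avionics→WetDress = 6+8 = 14; overall finish 14 days.
Design finishes as early as 5 and must finish by 8.
So Design can slip 8 − 5 = 3 days.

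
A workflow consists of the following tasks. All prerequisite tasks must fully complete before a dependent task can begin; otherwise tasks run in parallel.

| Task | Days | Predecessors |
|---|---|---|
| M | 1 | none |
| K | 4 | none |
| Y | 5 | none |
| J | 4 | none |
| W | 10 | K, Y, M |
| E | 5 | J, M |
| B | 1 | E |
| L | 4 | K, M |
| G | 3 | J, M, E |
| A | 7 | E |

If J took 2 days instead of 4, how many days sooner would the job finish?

1

Critical path before the change: J→E→A = 4+5+7 = 16 giving 16 days.
J lies on that path, so at 2 days the path becomes 14 days.
New critical path: Y→W = 5+10 = 15 ⇒ 15 days.
Change in finish: 15 − 16 = -1 days.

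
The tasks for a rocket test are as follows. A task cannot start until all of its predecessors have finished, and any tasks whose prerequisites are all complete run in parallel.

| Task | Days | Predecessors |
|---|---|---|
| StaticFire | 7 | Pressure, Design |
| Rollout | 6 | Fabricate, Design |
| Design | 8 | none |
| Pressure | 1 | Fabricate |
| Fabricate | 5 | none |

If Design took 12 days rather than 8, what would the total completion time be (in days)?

19

Actual critical path: Design→StaticFire = 8+7 = 15 ⇒ 15 days.
Since Design is critical, the +4 change carries straight to that chain (now 19 days).
No other chain overtakes it, so the finish is 19 days.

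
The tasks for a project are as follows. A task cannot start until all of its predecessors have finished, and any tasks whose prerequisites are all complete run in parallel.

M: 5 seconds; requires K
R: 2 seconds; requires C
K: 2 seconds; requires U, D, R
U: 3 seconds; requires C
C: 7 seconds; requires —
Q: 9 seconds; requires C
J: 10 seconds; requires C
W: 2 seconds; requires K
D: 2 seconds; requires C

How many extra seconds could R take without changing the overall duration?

Critical path: C→U→K→M = 7+3+2+5 = 17, so the finish is 17 seconds.
Longest path through R: 16 seconds (earliest finish 9, latest finish 10).
Slack of R = 8 − 7 = 1 second.

1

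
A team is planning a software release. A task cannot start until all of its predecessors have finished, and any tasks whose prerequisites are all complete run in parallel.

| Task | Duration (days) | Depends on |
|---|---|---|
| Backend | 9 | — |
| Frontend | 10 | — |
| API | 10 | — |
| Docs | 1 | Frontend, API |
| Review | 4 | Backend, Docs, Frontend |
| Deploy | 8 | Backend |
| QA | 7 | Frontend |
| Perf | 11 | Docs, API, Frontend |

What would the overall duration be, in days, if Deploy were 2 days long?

The binding path is Frontend→Docs→Perf = 10+1+11 = 22; finish at 22 days.
The longest path through Deploy is only 17 days, so Deploy has float 5.
That remains the longest chain; total 22 days.

22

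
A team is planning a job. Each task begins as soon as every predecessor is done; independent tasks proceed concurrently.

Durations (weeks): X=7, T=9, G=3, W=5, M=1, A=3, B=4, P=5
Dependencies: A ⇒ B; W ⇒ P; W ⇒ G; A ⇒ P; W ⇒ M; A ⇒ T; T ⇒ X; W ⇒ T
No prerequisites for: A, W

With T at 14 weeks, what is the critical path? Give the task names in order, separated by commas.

W, T, X

Critical path before the change: W→T→X = 5+9+7 = 21 giving 21 weeks.
T is on the critical path; changing it to 14 makes that path 26 weeks.
That remains the longest chain; total 26 weeks.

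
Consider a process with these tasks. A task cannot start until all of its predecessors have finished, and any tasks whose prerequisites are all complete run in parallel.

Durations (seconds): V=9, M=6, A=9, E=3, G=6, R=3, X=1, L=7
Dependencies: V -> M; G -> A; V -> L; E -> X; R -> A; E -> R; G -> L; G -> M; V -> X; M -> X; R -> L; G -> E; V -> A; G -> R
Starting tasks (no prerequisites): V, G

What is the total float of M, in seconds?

Critical path: G→E→R→A = 6+3+3+9 = 21, so the finish is 21 seconds.
M finishes as early as 15 and must finish by 20.
Slack of M = 14 − 9 = 5 seconds.

5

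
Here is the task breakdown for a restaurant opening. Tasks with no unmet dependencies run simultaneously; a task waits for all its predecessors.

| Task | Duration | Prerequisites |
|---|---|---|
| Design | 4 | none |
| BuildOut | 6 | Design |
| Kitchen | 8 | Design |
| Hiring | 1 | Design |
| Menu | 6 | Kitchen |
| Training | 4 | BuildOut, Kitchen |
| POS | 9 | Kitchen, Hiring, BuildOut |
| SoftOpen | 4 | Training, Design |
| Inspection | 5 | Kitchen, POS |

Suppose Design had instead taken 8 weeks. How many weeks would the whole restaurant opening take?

Critical path before the change: Design→Kitchen→POS→Inspection = 4+8+9+5 = 26 giving 26 weeks.
Design is on the critical path; changing it to 8 makes that path 30 weeks.
No other chain overtakes it, so the finish is 30 weeks.

30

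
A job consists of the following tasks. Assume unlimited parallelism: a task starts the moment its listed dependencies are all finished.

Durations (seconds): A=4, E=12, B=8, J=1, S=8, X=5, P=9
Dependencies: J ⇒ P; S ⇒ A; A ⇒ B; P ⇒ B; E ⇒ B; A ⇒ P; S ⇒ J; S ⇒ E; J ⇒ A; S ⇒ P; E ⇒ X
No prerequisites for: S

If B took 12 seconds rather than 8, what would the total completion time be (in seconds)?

Actual critical path: S→J→A→P→B = 8+1+4+9+8 = 30 ⇒ 30 seconds.
Since B is critical, the +4 change carries straight to that chain (now 34 seconds).
The critical path is still S→J→A→P→B; finish is now 34 seconds.

34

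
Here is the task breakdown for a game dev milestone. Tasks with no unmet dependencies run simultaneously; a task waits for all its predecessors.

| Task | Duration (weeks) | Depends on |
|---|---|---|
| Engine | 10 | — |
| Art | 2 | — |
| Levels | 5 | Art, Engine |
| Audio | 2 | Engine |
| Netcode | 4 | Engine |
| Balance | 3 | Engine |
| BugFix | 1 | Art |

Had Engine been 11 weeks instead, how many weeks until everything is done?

16

Actual critical path: Engine→Levels = 10+5 = 15 ⇒ 15 weeks.
Engine is on the critical path; changing it to 11 makes that path 16 weeks.
That remains the longest chain; total 16 weeks.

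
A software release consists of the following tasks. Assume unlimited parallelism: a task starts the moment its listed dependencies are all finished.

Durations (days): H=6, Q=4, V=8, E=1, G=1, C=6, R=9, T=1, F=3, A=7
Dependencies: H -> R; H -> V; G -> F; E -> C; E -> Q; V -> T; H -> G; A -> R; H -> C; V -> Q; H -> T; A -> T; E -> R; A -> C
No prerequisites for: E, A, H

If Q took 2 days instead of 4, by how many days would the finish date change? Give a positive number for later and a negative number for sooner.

Actual critical path: H→V→Q = 6+8+4 = 18 ⇒ 18 days.
Since Q is critical, the -2 change carries straight to that chain (now 16 days).
The binding chain switches to A→R = 7+9 = 16; finish 16 days.
Change in finish: 16 − 18 = -2 days.

-2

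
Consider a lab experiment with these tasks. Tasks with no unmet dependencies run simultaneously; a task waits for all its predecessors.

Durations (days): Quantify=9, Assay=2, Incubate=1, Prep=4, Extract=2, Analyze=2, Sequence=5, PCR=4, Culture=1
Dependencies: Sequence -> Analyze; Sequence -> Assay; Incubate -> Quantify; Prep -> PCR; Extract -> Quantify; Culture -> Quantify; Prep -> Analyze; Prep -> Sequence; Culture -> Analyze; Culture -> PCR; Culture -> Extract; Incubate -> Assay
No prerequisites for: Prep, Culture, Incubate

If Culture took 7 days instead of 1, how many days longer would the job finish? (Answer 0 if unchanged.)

As given, the longest chain is Culture→Extract→Quantify = 1+2+9 = 12, so the finish is 12 days.
Culture is on the critical path; changing it to 7 makes that path 18 days.
No other chain overtakes it, so the finish is 18 days.
Change in finish: 18 − 12 = +6 days.

6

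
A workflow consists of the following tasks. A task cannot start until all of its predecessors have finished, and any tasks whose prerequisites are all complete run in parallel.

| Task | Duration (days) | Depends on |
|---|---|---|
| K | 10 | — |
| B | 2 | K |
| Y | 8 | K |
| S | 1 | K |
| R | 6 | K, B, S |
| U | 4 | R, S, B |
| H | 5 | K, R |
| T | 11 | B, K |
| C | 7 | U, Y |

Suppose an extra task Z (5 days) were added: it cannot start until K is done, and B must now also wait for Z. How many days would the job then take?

34

Originally the job takes 29 days.
With Z inserted, B now waits for max(K, Z).
New critical path: K→Z→B→R→U→C = 10+5+2+6+4+7 = 34 ⇒ 34 days.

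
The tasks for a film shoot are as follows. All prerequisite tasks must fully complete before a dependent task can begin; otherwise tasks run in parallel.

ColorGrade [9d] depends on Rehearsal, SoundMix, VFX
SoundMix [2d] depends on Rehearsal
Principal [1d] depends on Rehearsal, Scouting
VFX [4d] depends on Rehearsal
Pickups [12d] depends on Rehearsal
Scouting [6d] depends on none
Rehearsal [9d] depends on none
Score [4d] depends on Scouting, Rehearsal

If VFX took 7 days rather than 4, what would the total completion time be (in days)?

Actual critical path: Rehearsal→VFX→ColorGrade = 9+4+9 = 22 ⇒ 22 days.
Since VFX is critical, the +3 change carries straight to that chain (now 25 days).
That remains the longest chain; total 25 days.

25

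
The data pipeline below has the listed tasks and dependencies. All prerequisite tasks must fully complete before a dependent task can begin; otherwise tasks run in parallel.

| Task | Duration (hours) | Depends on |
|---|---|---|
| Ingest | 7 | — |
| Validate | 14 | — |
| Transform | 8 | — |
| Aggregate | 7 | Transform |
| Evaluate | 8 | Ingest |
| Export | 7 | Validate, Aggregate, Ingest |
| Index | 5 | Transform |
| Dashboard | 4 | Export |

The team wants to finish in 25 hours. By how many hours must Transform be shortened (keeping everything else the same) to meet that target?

1

Current finish: 26 hours; target: 25.
Transform is on every critical path, so each hour cut from Transform cuts the finish by one (this holds down to a finish of 25).
Need 26 − 25 = 1 hour off Transform → Transform becomes 7 hours, finish becomes 25.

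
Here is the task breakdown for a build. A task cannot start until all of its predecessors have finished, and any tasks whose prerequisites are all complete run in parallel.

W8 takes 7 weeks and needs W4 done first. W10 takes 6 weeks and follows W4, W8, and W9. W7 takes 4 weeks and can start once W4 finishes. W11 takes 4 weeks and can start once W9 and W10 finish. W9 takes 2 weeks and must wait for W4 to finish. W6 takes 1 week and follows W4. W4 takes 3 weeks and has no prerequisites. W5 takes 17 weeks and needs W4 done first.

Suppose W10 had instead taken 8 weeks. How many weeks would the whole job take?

As given, the longest chain is W4→W8→W10→W11 = 3+7+6+4 = 20, so the finish is 20 weeks.
W10 lies on that path, so at 8 weeks the path becomes 22 weeks.
No other chain overtakes it, so the finish is 22 weeks.

22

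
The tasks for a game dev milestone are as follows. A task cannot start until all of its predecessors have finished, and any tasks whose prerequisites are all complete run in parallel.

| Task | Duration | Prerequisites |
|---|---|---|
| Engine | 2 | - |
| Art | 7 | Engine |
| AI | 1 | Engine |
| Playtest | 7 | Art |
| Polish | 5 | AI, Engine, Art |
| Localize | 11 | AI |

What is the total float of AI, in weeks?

Critical path: Engine→Art→Playtest = 2+7+7 = 16, so the finish is 16 weeks.
Longest path through AI: 14 weeks (earliest finish 3, latest finish 5).
Slack of AI = 4 − 2 = 2 weeks.

2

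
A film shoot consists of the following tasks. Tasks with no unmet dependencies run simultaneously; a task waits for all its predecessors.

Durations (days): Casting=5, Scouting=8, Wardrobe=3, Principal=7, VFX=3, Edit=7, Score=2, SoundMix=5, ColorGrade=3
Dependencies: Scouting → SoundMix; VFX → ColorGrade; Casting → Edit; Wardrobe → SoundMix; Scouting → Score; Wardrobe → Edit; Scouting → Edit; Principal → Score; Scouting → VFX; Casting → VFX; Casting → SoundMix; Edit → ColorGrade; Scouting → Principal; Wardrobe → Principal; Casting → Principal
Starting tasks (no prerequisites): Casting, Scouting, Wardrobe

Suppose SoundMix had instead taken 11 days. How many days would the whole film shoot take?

19

Actual critical path: Scouting→Edit→ColorGrade = 8+7+3 = 18 ⇒ 18 days.
The longest path through SoundMix is only 13 days, so SoundMix has float 5.
New critical path: Scouting→SoundMix = 8+11 = 19 ⇒ 19 days.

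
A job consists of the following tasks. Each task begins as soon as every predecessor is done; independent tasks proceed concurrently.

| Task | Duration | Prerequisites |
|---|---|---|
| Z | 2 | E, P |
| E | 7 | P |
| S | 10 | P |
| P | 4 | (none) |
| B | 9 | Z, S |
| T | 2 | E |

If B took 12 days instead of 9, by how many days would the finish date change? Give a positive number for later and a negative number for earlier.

Critical path before the change: P→S→B = 4+10+9 = 23 giving 23 days.
Since B is critical, the +3 change carries straight to that chain (now 26 days).
No other chain overtakes it, so the finish is 26 days.
Change in finish: 26 − 23 = +3 days.

3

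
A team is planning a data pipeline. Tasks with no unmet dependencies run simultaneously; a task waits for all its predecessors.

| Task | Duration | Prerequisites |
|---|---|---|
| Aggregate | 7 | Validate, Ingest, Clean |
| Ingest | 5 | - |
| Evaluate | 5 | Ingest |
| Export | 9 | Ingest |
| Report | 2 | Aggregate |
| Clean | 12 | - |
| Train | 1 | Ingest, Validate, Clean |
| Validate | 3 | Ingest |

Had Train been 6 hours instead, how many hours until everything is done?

Critical path before the change: Clean→Aggregate→Report = 12+7+2 = 21 giving 21 hours.
Train is off the critical path — its longest chain is 13 hours, giving 8 of slack.
That remains the longest chain; total 21 hours.

21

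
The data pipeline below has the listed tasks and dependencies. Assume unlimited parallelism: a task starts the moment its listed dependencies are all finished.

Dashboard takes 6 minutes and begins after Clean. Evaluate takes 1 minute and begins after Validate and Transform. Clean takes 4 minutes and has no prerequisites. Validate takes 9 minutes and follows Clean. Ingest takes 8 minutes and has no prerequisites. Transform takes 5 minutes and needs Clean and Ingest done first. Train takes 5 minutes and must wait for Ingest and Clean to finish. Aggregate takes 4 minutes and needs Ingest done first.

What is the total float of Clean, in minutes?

Critical path: Ingest→Transform→Evaluate = 8+5+1 = 14, so the finish is 14 minutes.
Longest path through Clean: 14 minutes (earliest finish 4, latest finish 4).
Float = 14 − 14 = 0.

0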